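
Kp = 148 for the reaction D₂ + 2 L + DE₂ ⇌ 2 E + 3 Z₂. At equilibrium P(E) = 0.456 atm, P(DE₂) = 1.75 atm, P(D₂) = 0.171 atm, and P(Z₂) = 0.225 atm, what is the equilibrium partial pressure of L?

At equilibrium, Kp = P(E)²·P(Z₂)³ / (P(D₂)·P(L)²·P(DE₂)) = 148.
(0.456)²·(0.225)³ / ((0.171)·(P(L))²·(1.75)) = 148
P(L)² = 5.35×10⁻⁵ ⇒ P(L) = 0.00731 atm

P(L) = 0.00731 atm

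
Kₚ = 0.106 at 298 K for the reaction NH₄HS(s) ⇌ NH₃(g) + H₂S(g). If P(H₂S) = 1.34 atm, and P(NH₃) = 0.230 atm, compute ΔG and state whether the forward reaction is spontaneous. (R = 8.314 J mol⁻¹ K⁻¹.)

ΔG = 2.64 kJ/mol; the forward reaction is non-spontaneous

(NH₄HS is a pure solid — omitted from Qₚ.)
Qₚ = P(NH₃)·P(H₂S) = (0.230)·(1.34) = 0.308
ΔG = RT ln(Qₚ/Kₚ) = (8.314 J mol⁻¹ K⁻¹)(298 K) × ln(0.308/0.106)
   = (2.478 kJ/mol)(1.067) = 2.64 kJ/mol
ΔG > 0, so the forward reaction is non-spontaneous (proceeds in reverse).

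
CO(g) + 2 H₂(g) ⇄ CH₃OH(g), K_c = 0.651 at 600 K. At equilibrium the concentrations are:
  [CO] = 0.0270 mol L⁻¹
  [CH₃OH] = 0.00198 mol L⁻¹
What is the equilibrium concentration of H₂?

[H₂] = 0.336 mol L⁻¹

At equilibrium, K_c = [CH₃OH] / ([CO]·[H₂]²) = 0.651.
(0.00198) / ((0.0270)·([H₂])²) = 0.651
[H₂]² = 0.113 ⇒ [H₂] = 0.336 mol L⁻¹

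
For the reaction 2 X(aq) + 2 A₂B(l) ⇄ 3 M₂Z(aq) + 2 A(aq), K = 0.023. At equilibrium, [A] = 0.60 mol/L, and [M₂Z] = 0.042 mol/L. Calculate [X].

[X] = 0.034 mol/L

(A₂B is a pure liquid — omitted from K.)
At equilibrium, K = [M₂Z]³·[A]² / [X]² = 0.023.
(0.042)³·(0.60)² / ([X])² = 0.023
[X]² = 0.00116 ⇒ [X] = 0.034 mol/L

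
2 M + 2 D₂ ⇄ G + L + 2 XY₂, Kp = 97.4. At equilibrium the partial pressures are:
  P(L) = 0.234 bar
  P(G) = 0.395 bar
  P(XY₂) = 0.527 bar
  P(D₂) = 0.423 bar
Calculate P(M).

At equilibrium, Kp = P(G)·P(L)·P(XY₂)² / (P(M)²·P(D₂)²) = 97.4.
(0.395)·(0.234)·(0.527)² / ((P(M))²·(0.423)²) = 97.4
P(M)² = 0.00147 ⇒ P(M) = 0.0384 bar

P(M) = 0.0384 bar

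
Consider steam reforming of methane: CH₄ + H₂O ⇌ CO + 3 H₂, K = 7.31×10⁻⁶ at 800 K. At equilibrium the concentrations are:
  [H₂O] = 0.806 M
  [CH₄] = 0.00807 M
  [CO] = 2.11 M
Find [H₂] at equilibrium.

[H₂] = 0.00282 M

At equilibrium, K = [CO]·[H₂]³ / ([CH₄]·[H₂O]) = 7.31×10⁻⁶.
(2.11)·([H₂])³ / ((0.00807)·(0.806)) = 7.31×10⁻⁶
[H₂]³ = 2.25×10⁻⁸ ⇒ [H₂] = 0.00282 M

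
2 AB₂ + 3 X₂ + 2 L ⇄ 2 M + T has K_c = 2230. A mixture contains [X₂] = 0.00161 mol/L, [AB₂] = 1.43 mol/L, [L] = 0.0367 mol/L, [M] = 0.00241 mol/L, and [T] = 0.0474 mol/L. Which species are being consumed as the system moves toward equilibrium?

Q_c = [M]²·[T] / ([AB₂]²·[X₂]³·[L]²) = (0.00241)²·(0.0474) / ((1.43)²·(0.00161)³·(0.0367)²) = 24000
Q_c = 24000 > K_c = 2230: net reverse reaction.

M, T (products)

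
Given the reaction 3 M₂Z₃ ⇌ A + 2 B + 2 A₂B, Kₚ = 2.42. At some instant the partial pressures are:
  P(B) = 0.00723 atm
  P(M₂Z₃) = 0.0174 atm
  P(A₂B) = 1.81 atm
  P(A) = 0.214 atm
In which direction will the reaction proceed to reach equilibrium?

Qₚ = P(A)·P(B)²·P(A₂B)² / P(M₂Z₃)³ = (0.214)·(0.00723)²·(1.81)² / (0.0174)³ = 6.96
Qₚ = 6.96 > Kₚ = 2.42, so the reverse reaction proceeds.

reverse (toward reactants)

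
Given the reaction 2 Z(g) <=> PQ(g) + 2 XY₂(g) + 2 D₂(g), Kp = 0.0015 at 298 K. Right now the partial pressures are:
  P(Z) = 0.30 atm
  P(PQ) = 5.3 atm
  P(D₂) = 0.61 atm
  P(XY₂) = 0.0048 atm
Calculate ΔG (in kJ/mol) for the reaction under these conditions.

ΔG = -2.70 kJ/mol

Qp = P(PQ)·P(XY₂)²·P(D₂)² / P(Z)² = (5.3)·(0.0048)²·(0.61)² / (0.30)² = 5.05e-4
ΔG = RT ln(Qp/Kp) = (8.314 J mol⁻¹ K⁻¹)(298 K) × ln(5.05e-4/0.0015)
   = (2.478 kJ/mol)(-1.089) = -2.70 kJ/mol
ΔG < 0, so the forward reaction is spontaneous (proceeds forward).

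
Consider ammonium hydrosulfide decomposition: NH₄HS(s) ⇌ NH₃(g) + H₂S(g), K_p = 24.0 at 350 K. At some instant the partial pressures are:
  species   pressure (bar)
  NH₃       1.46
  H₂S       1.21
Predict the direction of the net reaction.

forward (toward products)

(NH₄HS is a pure solid — omitted from Q_p.)
Q_p = P(NH₃)·P(H₂S) = (1.46)·(1.21) = 1.77
Q_p = 1.77 < K_p = 24.0, so the forward reaction proceeds.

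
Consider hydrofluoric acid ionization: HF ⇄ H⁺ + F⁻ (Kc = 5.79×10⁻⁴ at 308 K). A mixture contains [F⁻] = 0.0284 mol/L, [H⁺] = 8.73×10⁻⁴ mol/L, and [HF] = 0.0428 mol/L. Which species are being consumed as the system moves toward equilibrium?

Qc = [H⁺]·[F⁻] / [HF] = (8.73×10⁻⁴)·(0.0284) / (0.0428) = 5.79×10⁻⁴
Qc = 5.79×10⁻⁴ = Kc; the system is at equilibrium.

none (at equilibrium)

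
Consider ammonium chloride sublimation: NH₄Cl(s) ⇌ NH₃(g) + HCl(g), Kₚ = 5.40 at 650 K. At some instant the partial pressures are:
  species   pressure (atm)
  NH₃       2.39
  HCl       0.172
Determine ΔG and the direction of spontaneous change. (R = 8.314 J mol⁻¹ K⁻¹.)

ΔG = -13.9 kJ/mol; the forward reaction is spontaneous

(NH₄Cl is a pure solid — omitted from Qₚ.)
Qₚ = P(NH₃)·P(HCl) = (2.39)·(0.172) = 0.411
ΔG = RT ln(Qₚ/Kₚ) = (8.314 J mol⁻¹ K⁻¹)(650 K) × ln(0.411/5.40)
   = (5.404 kJ/mol)(-2.576) = -13.9 kJ/mol
ΔG < 0, so the forward reaction is spontaneous (proceeds forward).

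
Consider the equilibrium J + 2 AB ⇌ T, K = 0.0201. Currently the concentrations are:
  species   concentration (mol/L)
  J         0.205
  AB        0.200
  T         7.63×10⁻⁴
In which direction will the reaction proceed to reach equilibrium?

Q = [T] / ([J]·[AB]²) = (7.63×10⁻⁴) / ((0.205)·(0.200)²) = 0.0930
Q = 0.0930 > K = 0.0201, so the reverse reaction proceeds.

reverse (toward reactants)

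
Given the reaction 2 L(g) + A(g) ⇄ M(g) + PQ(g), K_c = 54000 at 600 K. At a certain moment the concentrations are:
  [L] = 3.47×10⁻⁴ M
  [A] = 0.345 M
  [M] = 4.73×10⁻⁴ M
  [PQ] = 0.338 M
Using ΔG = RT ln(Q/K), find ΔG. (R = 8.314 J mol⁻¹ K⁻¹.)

ΔG = -13.2 kJ/mol

Q_c = [M]·[PQ] / ([L]²·[A]) = (4.73×10⁻⁴)·(0.338) / ((3.47×10⁻⁴)²·(0.345)) = 3850
ΔG = RT ln(Q_c/K_c) = (8.314 J mol⁻¹ K⁻¹)(600 K) × ln(3850/54000)
   = (4.988 kJ/mol)(-2.641) = -13.2 kJ/mol
ΔG < 0, so the forward reaction is spontaneous (proceeds forward).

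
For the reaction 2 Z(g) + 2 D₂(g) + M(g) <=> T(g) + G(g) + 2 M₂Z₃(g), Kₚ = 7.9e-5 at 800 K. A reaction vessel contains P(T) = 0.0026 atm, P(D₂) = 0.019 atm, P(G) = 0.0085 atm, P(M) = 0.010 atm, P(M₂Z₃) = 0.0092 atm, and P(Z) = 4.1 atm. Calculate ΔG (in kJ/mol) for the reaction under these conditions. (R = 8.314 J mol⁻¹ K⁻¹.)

Qₚ = P(T)·P(G)·P(M₂Z₃)² / (P(Z)²·P(D₂)²·P(M)) = (0.0026)·(0.0085)·(0.0092)² / ((4.1)²·(0.019)²·(0.010)) = 3.08e-5
ΔG = RT ln(Qₚ/Kₚ) = (8.314 J mol⁻¹ K⁻¹)(800 K) × ln(3.08e-5/7.9e-5)
   = (6.651 kJ/mol)(-0.9419) = -6.26 kJ/mol
ΔG < 0, so the forward reaction is spontaneous (proceeds forward).

ΔG = -6.26 kJ/mol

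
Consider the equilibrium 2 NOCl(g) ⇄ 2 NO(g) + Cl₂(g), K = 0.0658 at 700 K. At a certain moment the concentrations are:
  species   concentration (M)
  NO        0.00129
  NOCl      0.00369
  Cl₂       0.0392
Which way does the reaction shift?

Q = [NO]²·[Cl₂] / [NOCl]² = (0.00129)²·(0.0392) / (0.00369)² = 0.00479
Q = 0.00479 < K = 0.0658, so the forward reaction proceeds.

toward products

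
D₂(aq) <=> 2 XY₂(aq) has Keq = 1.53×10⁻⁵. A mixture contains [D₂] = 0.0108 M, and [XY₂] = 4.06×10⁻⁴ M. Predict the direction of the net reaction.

at equilibrium

Q = [XY₂]² / [D₂] = (4.06×10⁻⁴)² / (0.0108) = 1.53×10⁻⁵
Q = 1.53×10⁻⁵ = Keq, so the system is already at equilibrium.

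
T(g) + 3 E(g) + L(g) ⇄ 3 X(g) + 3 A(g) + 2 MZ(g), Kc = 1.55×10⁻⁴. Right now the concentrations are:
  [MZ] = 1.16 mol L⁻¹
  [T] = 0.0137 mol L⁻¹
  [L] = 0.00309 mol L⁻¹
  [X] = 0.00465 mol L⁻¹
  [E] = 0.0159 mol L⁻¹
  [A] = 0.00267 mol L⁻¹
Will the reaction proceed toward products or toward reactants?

toward products

Qc = [X]³·[A]³·[MZ]² / ([T]·[E]³·[L]) = (0.00465)³·(0.00267)³·(1.16)² / ((0.0137)·(0.0159)³·(0.00309)) = 1.51×10⁻⁵
Qc = 1.51×10⁻⁵ < Kc = 1.55×10⁻⁴, so the forward reaction proceeds.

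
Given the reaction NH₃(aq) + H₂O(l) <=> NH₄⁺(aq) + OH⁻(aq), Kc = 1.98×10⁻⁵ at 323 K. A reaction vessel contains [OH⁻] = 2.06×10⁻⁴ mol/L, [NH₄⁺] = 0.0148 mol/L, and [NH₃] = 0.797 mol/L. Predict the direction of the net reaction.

forward (toward products)

(H₂O is a pure liquid — omitted from Qc.)
Qc = [NH₄⁺]·[OH⁻] / [NH₃] = (0.0148)·(2.06×10⁻⁴) / (0.797) = 3.83×10⁻⁶
Qc = 3.83×10⁻⁶ < Kc = 1.98×10⁻⁵, so the forward reaction proceeds.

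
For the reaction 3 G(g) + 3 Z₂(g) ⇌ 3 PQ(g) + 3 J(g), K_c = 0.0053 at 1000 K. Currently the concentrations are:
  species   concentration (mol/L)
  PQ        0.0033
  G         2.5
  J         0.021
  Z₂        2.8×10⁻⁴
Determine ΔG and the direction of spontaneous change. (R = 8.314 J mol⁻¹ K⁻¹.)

ΔG = -14.1 kJ/mol; the forward reaction is spontaneous

Q_c = [PQ]³·[J]³ / ([G]³·[Z₂]³) = (0.0033)³·(0.021)³ / ((2.5)³·(2.8×10⁻⁴)³) = 9.70×10⁻⁴
ΔG = RT ln(Q_c/K_c) = (8.314 J mol⁻¹ K⁻¹)(1000 K) × ln(9.70×10⁻⁴/0.0053)
   = (8.314 kJ/mol)(-1.698) = -14.1 kJ/mol
ΔG < 0, so the forward reaction is spontaneous (proceeds forward).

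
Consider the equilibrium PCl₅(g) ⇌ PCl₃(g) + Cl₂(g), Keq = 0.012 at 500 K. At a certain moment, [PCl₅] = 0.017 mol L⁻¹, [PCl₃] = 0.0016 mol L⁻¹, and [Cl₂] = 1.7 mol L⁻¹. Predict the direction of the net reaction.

in the reverse direction

Q = [PCl₃]·[Cl₂] / [PCl₅] = (0.0016)·(1.7) / (0.017) = 0.16
Q = 0.16 > Keq = 0.012, so the reverse reaction proceeds.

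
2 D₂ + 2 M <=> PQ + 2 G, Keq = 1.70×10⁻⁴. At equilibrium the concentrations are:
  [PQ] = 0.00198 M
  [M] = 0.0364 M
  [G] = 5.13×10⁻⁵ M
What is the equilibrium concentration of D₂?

At equilibrium, Keq = [PQ]·[G]² / ([D₂]²·[M]²) = 1.70×10⁻⁴.
(0.00198)·(5.13×10⁻⁵)² / (([D₂])²·(0.0364)²) = 1.70×10⁻⁴
[D₂]² = 2.31×10⁻⁵ ⇒ [D₂] = 0.00481 M

[D₂] = 0.00481 M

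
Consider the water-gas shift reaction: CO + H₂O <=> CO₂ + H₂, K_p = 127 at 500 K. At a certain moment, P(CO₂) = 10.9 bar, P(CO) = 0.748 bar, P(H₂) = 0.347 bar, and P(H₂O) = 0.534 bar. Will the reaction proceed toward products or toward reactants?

to the right

Q_p = P(CO₂)·P(H₂) / (P(CO)·P(H₂O)) = (10.9)·(0.347) / ((0.748)·(0.534)) = 9.47
Q_p = 9.47 < K_p = 127, so the forward reaction proceeds.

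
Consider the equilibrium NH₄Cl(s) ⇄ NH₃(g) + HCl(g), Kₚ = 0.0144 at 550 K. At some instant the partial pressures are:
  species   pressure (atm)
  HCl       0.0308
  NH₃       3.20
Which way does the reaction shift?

reverse (toward reactants)

(NH₄Cl is a pure solid — omitted from Qₚ.)
Qₚ = P(NH₃)·P(HCl) = (3.20)·(0.0308) = 0.0986
Qₚ = 0.0986 > Kₚ = 0.0144, so the reverse reaction proceeds.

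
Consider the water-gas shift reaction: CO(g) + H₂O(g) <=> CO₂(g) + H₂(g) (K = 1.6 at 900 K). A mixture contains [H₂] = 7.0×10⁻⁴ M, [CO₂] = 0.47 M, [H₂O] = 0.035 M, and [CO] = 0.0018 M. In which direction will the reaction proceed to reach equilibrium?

toward reactants

Q = [CO₂]·[H₂] / ([CO]·[H₂O]) = (0.47)·(7.0×10⁻⁴) / ((0.0018)·(0.035)) = 5.2
Q = 5.2 > K = 1.6, so the reverse reaction proceeds.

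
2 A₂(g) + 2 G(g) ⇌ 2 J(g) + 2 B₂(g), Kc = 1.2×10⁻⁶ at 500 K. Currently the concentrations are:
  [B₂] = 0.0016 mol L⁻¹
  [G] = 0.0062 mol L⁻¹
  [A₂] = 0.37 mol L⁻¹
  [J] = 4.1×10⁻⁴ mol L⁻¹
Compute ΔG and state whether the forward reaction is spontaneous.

Qc = [J]²·[B₂]² / ([A₂]²·[G]²) = (4.1×10⁻⁴)²·(0.0016)² / ((0.37)²·(0.0062)²) = 8.18×10⁻⁸
ΔG = RT ln(Qc/Kc) = (8.314 J mol⁻¹ K⁻¹)(500 K) × ln(8.18×10⁻⁸/1.2×10⁻⁶)
   = (4.157 kJ/mol)(-2.686) = -11.2 kJ/mol
ΔG < 0, so the forward reaction is spontaneous (proceeds forward).

ΔG = -11.2 kJ/mol; the forward reaction is spontaneous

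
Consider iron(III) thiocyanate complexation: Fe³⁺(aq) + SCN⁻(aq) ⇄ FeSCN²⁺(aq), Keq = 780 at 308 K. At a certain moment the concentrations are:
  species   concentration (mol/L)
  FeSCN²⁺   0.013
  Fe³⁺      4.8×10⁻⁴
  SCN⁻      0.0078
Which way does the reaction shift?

Q = [FeSCN²⁺] / ([Fe³⁺]·[SCN⁻]) = (0.013) / ((4.8×10⁻⁴)·(0.0078)) = 3500
Q = 3500 > Keq = 780, so the reverse reaction proceeds.

in the reverse direction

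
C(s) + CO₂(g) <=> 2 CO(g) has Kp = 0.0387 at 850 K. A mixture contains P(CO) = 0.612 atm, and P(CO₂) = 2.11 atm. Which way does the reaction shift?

to the left

(C is a pure solid — omitted from Qp.)
Qp = P(CO)² / P(CO₂) = (0.612)² / (2.11) = 0.178
Qp = 0.178 > Kp = 0.0387, so the reverse reaction proceeds.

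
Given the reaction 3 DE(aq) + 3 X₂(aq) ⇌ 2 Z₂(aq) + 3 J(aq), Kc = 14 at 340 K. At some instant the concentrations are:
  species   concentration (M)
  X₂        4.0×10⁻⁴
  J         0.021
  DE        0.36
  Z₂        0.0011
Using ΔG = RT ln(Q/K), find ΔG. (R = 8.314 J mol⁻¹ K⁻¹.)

ΔG = -3.72 kJ/mol

Qc = [Z₂]²·[J]³ / ([DE]³·[X₂]³) = (0.0011)²·(0.021)³ / ((0.36)³·(4.0×10⁻⁴)³) = 3.75
ΔG = RT ln(Qc/Kc) = (8.314 J mol⁻¹ K⁻¹)(340 K) × ln(3.75/14)
   = (2.827 kJ/mol)(-1.317) = -3.72 kJ/mol
ΔG < 0, so the forward reaction is spontaneous (proceeds forward).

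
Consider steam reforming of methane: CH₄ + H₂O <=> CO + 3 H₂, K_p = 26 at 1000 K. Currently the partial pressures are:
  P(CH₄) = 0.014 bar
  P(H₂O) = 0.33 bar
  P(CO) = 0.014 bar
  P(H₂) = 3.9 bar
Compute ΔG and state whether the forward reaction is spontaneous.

ΔG = 16.1 kJ/mol; the forward reaction is non-spontaneous

Q_p = P(CO)·P(H₂)³ / (P(CH₄)·P(H₂O)) = (0.014)·(3.9)³ / ((0.014)·(0.33)) = 180
ΔG = RT ln(Q_p/K_p) = (8.314 J mol⁻¹ K⁻¹)(1000 K) × ln(180/26)
   = (8.314 kJ/mol)(1.935) = 16.1 kJ/mol
ΔG > 0, so the forward reaction is non-spontaneous (proceeds in reverse).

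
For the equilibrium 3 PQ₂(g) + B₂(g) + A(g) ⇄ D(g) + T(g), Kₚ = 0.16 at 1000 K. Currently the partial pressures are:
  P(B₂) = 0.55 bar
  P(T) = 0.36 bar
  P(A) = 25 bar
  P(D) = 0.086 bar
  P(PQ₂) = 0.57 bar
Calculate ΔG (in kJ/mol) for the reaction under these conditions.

Qₚ = P(D)·P(T) / (P(PQ₂)³·P(B₂)·P(A)) = (0.086)·(0.36) / ((0.57)³·(0.55)·(25)) = 0.0122
ΔG = RT ln(Qₚ/Kₚ) = (8.314 J mol⁻¹ K⁻¹)(1000 K) × ln(0.0122/0.16)
   = (8.314 kJ/mol)(-2.574) = -21.4 kJ/mol
ΔG < 0, so the forward reaction is spontaneous (proceeds forward).

ΔG = -21.4 kJ/mol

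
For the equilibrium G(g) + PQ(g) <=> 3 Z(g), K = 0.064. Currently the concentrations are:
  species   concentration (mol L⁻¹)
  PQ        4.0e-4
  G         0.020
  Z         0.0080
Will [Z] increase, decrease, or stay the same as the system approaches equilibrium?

Q = [Z]³ / ([G]·[PQ]) = (0.0080)³ / ((0.020)·(4.0e-4)) = 0.064
Q = 0.064 = K; the system is at equilibrium.

stay the same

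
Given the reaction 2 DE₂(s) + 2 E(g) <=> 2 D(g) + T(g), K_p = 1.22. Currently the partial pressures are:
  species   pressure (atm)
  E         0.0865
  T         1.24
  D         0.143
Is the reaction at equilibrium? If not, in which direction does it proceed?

to the left

(DE₂ is a pure solid — omitted from Q_p.)
Q_p = P(D)²·P(T) / P(E)² = (0.143)²·(1.24) / (0.0865)² = 3.39
Q_p = 3.39 > K_p = 1.22, so the reverse reaction proceeds.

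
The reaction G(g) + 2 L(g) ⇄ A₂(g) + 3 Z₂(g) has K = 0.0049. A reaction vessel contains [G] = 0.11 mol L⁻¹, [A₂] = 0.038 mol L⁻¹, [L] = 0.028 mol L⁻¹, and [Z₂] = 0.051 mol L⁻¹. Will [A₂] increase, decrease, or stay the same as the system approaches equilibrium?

decrease

Q = [A₂]·[Z₂]³ / ([G]·[L]²) = (0.038)·(0.051)³ / ((0.11)·(0.028)²) = 0.058
Q = 0.058 > K = 0.0049: net reverse reaction.
A₂ is a product, so it decreases.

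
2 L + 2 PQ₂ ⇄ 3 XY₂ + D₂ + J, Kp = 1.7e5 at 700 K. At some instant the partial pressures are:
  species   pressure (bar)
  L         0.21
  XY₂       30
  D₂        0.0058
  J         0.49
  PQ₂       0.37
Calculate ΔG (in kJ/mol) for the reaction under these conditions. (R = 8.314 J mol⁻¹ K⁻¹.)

Qp = P(XY₂)³·P(D₂)·P(J) / (P(L)²·P(PQ₂)²) = (30)³·(0.0058)·(0.49) / ((0.21)²·(0.37)²) = 12700
ΔG = RT ln(Qp/Kp) = (8.314 J mol⁻¹ K⁻¹)(700 K) × ln(12700/1.7e5)
   = (5.820 kJ/mol)(-2.594) = -15.1 kJ/mol
ΔG < 0, so the forward reaction is spontaneous (proceeds forward).

ΔG = -15.1 kJ/mol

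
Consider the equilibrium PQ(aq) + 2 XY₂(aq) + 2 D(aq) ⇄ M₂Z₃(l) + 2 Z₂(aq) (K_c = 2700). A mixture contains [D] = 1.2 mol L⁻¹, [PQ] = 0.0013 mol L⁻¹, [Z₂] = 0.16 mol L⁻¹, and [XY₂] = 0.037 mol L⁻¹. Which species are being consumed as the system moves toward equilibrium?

M₂Z₃, Z₂ (products)

(M₂Z₃ is a pure liquid — omitted from Q_c.)
Q_c = [Z₂]² / ([PQ]·[XY₂]²·[D]²) = (0.16)² / ((0.0013)·(0.037)²·(1.2)²) = 10000
Q_c = 10000 > K_c = 2700: net reverse reaction.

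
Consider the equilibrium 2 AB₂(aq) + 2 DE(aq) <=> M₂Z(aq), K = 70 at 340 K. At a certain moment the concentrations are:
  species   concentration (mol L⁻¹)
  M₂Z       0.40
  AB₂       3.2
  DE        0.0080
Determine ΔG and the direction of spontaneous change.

Q = [M₂Z] / ([AB₂]²·[DE]²) = (0.40) / ((3.2)²·(0.0080)²) = 610
ΔG = RT ln(Q/K) = (8.314 J mol⁻¹ K⁻¹)(340 K) × ln(610/70)
   = (2.827 kJ/mol)(2.165) = 6.12 kJ/mol
ΔG > 0, so the forward reaction is non-spontaneous (proceeds in reverse).

ΔG = 6.12 kJ/mol; the forward reaction is non-spontaneous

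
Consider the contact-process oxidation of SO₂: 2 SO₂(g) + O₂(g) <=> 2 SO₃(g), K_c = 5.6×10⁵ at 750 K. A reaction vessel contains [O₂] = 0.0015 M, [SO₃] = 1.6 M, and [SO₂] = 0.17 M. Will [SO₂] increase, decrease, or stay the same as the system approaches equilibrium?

Q_c = [SO₃]² / ([SO₂]²·[O₂]) = (1.6)² / ((0.17)²·(0.0015)) = 59000
Q_c = 59000 < K_c = 5.6×10⁵: net forward reaction.
SO₂ is a reactant, so it decreases.

decrease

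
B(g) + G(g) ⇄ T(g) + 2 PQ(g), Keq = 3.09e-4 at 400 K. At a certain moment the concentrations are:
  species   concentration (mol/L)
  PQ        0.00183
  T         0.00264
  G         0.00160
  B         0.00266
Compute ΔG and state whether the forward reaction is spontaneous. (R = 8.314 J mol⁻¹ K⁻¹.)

Q = [T]·[PQ]² / ([B]·[G]) = (0.00264)·(0.00183)² / ((0.00266)·(0.00160)) = 0.00208
ΔG = RT ln(Q/Keq) = (8.314 J mol⁻¹ K⁻¹)(400 K) × ln(0.00208/3.09e-4)
   = (3.326 kJ/mol)(1.907) = 6.34 kJ/mol
ΔG > 0, so the forward reaction is non-spontaneous (proceeds in reverse).

ΔG = 6.34 kJ/mol; the forward reaction is non-spontaneous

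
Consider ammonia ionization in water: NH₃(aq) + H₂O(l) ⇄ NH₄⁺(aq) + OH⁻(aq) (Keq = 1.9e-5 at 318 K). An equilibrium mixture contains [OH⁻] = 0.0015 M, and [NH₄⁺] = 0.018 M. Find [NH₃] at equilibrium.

(H₂O is a pure liquid — omitted from Keq.)
At equilibrium, Keq = [NH₄⁺]·[OH⁻] / [NH₃] = 1.9e-5.
(0.018)·(0.0015) / ([NH₃]) = 1.9e-5
[NH₃] = 1.42 = 1.4 M

[NH₃] = 1.4 M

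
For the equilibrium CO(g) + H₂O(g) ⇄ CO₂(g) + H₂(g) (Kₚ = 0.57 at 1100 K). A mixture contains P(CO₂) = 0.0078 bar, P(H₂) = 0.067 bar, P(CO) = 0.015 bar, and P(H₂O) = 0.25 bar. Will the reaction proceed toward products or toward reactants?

toward products

Qₚ = P(CO₂)·P(H₂) / (P(CO)·P(H₂O)) = (0.0078)·(0.067) / ((0.015)·(0.25)) = 0.14
Qₚ = 0.14 < Kₚ = 0.57, so the forward reaction proceeds.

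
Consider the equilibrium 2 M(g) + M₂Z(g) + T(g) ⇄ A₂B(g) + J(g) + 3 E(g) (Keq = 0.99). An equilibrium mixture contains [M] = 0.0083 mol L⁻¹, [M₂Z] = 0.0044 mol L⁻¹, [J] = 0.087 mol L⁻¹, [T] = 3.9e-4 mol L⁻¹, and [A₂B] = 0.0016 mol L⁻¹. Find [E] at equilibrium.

At equilibrium, Keq = [A₂B]·[J]·[E]³ / ([M]²·[M₂Z]·[T]) = 0.99.
(0.0016)·(0.087)·([E])³ / ((0.0083)²·(0.0044)·(3.9e-4)) = 0.99
[E]³ = 8.41e-7 ⇒ [E] = 0.0094 mol L⁻¹

[E] = 0.0094 mol L⁻¹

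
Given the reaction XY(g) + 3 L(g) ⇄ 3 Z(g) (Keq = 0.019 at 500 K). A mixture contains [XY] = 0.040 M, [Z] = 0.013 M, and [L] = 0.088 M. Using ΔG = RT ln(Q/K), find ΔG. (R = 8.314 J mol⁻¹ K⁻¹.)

ΔG = 6.01 kJ/mol

Q = [Z]³ / ([XY]·[L]³) = (0.013)³ / ((0.040)·(0.088)³) = 0.0806
ΔG = RT ln(Q/Keq) = (8.314 J mol⁻¹ K⁻¹)(500 K) × ln(0.0806/0.019)
   = (4.157 kJ/mol)(1.445) = 6.01 kJ/mol
ΔG > 0, so the forward reaction is non-spontaneous (proceeds in reverse).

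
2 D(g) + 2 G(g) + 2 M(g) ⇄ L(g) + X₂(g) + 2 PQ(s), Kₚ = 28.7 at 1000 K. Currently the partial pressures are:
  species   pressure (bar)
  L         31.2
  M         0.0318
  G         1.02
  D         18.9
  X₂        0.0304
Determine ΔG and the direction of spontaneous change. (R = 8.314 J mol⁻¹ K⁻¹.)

(PQ is a pure solid — omitted from Qₚ.)
Qₚ = P(L)·P(X₂) / (P(D)²·P(G)²·P(M)²) = (31.2)·(0.0304) / ((18.9)²·(1.02)²·(0.0318)²) = 2.52
ΔG = RT ln(Qₚ/Kₚ) = (8.314 J mol⁻¹ K⁻¹)(1000 K) × ln(2.52/28.7)
   = (8.314 kJ/mol)(-2.433) = -20.2 kJ/mol
ΔG < 0, so the forward reaction is spontaneous (proceeds forward).

ΔG = -20.2 kJ/mol; the forward reaction is spontaneous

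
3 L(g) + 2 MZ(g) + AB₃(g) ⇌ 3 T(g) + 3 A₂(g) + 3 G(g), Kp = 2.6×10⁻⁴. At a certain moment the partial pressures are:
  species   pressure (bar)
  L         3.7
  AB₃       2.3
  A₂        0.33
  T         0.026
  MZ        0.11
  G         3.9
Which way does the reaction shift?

Qp = P(T)³·P(A₂)³·P(G)³ / (P(L)³·P(MZ)²·P(AB₃)) = (0.026)³·(0.33)³·(3.9)³ / ((3.7)³·(0.11)²·(2.3)) = 2.7×10⁻⁵
Qp = 2.7×10⁻⁵ < Kp = 2.6×10⁻⁴, so the forward reaction proceeds.

to the right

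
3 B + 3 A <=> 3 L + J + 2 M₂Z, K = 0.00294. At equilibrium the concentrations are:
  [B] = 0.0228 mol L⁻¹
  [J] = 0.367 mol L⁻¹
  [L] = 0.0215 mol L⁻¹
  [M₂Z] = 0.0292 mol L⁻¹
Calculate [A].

At equilibrium, K = [L]³·[J]·[M₂Z]² / ([B]³·[A]³) = 0.00294.
(0.0215)³·(0.367)·(0.0292)² / ((0.0228)³·([A])³) = 0.00294
[A]³ = 0.0892 ⇒ [A] = 0.447 mol L⁻¹

[A] = 0.447 mol L⁻¹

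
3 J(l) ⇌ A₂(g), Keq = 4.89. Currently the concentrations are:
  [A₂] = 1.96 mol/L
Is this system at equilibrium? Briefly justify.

no; Q < K, reaction proceeds forward

(J is a pure liquid — omitted from Q.)
Q = [A₂] = 1.96
Q = 1.96 < Keq = 4.89: net forward reaction.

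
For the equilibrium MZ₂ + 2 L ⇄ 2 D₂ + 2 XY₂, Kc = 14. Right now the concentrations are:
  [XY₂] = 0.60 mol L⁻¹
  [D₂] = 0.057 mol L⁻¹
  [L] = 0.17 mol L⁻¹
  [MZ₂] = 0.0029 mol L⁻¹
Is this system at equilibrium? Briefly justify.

yes, at equilibrium

Qc = [D₂]²·[XY₂]² / ([MZ₂]·[L]²) = (0.057)²·(0.60)² / ((0.0029)·(0.17)²) = 14
Qc = 14 = Kc; the system is at equilibrium.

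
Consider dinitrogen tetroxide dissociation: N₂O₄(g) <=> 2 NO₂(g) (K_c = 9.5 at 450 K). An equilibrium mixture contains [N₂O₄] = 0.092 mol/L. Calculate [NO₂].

[NO₂] = 0.93 mol/L

At equilibrium, K_c = [NO₂]² / [N₂O₄] = 9.5.
([NO₂])² / (0.092) = 9.5
[NO₂]² = 0.874 ⇒ [NO₂] = 0.93 mol/L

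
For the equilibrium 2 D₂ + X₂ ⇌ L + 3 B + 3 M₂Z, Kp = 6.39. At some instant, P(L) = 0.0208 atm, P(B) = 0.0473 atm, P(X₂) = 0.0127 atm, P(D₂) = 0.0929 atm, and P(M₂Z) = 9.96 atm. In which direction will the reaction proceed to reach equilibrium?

Qp = P(L)·P(B)³·P(M₂Z)³ / (P(D₂)²·P(X₂)) = (0.0208)·(0.0473)³·(9.96)³ / ((0.0929)²·(0.0127)) = 19.8
Qp = 19.8 > Kp = 6.39, so the reverse reaction proceeds.

in the reverse direction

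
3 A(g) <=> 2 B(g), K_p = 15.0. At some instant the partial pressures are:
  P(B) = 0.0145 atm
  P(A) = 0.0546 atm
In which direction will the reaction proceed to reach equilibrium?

forward (toward products)

Q_p = P(B)² / P(A)³ = (0.0145)² / (0.0546)³ = 1.29
Q_p = 1.29 < K_p = 15.0, so the forward reaction proceeds.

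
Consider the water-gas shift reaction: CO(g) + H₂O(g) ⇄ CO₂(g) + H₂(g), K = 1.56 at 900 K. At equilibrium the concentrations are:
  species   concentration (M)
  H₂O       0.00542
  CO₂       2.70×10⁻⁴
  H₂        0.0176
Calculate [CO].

At equilibrium, K = [CO₂]·[H₂] / ([CO]·[H₂O]) = 1.56.
(2.70×10⁻⁴)·(0.0176) / (([CO])·(0.00542)) = 1.56
[CO] = 5.62×10⁻⁴ M

[CO] = 5.62×10⁻⁴ M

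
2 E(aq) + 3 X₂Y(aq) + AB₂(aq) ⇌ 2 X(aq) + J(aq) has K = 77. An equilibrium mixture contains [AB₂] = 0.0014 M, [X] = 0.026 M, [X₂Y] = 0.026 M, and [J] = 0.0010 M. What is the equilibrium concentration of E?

At equilibrium, K = [X]²·[J] / ([E]²·[X₂Y]³·[AB₂]) = 77.
(0.026)²·(0.0010) / (([E])²·(0.026)³·(0.0014)) = 77
[E]² = 0.357 ⇒ [E] = 0.60 M

[E] = 0.60 M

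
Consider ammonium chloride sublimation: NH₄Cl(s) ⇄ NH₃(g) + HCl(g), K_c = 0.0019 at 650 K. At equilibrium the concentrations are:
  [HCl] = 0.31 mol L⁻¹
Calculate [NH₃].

[NH₃] = 0.0061 mol L⁻¹

(NH₄Cl is a pure solid — omitted from K_c.)
At equilibrium, K_c = [NH₃]·[HCl] = 0.0019.
([NH₃])·(0.31) = 0.0019
[NH₃] = 0.00613 = 0.0061 mol L⁻¹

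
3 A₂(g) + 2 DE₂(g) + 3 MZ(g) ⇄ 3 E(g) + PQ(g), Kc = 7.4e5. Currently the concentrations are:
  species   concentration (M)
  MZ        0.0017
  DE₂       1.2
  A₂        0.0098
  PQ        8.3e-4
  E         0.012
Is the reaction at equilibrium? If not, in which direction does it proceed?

forward (toward products)

Qc = [E]³·[PQ] / ([A₂]³·[DE₂]²·[MZ]³) = (0.012)³·(8.3e-4) / ((0.0098)³·(1.2)²·(0.0017)³) = 2.2e5
Qc = 2.2e5 < Kc = 7.4e5, so the forward reaction proceeds.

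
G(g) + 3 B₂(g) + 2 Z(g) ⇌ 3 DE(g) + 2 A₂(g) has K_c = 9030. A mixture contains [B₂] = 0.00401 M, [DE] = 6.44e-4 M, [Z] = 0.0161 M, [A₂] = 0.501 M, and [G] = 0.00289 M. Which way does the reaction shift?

forward (toward products)

Q_c = [DE]³·[A₂]² / ([G]·[B₂]³·[Z]²) = (6.44e-4)³·(0.501)² / ((0.00289)·(0.00401)³·(0.0161)²) = 1390
Q_c = 1390 < K_c = 9030, so the forward reaction proceeds.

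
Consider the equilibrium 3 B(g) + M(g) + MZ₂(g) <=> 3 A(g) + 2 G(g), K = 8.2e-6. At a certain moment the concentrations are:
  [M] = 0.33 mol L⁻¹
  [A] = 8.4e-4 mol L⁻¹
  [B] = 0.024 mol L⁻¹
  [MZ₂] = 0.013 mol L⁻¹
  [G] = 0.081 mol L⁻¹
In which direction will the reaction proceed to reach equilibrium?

in the reverse direction

Q = [A]³·[G]² / ([B]³·[M]·[MZ₂]) = (8.4e-4)³·(0.081)² / ((0.024)³·(0.33)·(0.013)) = 6.6e-5
Q = 6.6e-5 > K = 8.2e-6, so the reverse reaction proceeds.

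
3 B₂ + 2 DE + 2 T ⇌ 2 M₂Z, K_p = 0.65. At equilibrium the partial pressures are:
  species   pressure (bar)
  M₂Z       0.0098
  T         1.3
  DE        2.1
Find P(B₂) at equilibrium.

At equilibrium, K_p = P(M₂Z)² / (P(B₂)³·P(DE)²·P(T)²) = 0.65.
(0.0098)² / ((P(B₂))³·(2.1)²·(1.3)²) = 0.65
P(B₂)³ = 1.98×10⁻⁵ ⇒ P(B₂) = 0.027 bar

P(B₂) = 0.027 bar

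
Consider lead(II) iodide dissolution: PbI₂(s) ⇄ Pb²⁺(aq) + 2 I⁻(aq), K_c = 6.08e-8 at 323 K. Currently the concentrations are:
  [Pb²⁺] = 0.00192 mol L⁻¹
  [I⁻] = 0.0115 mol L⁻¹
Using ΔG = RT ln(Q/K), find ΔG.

(PbI₂ is a pure solid — omitted from Q_c.)
Q_c = [Pb²⁺]·[I⁻]² = (0.00192)·(0.0115)² = 2.54e-7
ΔG = RT ln(Q_c/K_c) = (8.314 J mol⁻¹ K⁻¹)(323 K) × ln(2.54e-7/6.08e-8)
   = (2.685 kJ/mol)(1.430) = 3.84 kJ/mol
ΔG > 0, so the forward reaction is non-spontaneous (proceeds in reverse).

ΔG = 3.84 kJ/mol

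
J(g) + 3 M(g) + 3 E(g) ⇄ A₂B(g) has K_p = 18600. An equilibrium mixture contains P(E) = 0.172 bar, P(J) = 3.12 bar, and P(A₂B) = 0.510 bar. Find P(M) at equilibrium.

At equilibrium, K_p = P(A₂B) / (P(J)·P(M)³·P(E)³) = 18600.
(0.510) / ((3.12)·(P(M))³·(0.172)³) = 18600
P(M)³ = 0.00173 ⇒ P(M) = 0.120 bar

P(M) = 0.120 bar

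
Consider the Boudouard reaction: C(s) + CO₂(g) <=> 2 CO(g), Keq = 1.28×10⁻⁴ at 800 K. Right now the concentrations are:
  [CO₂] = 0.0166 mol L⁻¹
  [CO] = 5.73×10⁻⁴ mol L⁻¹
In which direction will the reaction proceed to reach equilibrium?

(C is a pure solid — omitted from Q.)
Q = [CO]² / [CO₂] = (5.73×10⁻⁴)² / (0.0166) = 1.98×10⁻⁵
Q = 1.98×10⁻⁵ < Keq = 1.28×10⁻⁴, so the forward reaction proceeds.

in the forward direction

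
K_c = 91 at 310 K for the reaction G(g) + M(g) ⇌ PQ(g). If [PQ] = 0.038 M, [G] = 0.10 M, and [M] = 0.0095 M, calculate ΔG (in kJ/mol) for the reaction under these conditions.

Q_c = [PQ] / ([G]·[M]) = (0.038) / ((0.10)·(0.0095)) = 40.0
ΔG = RT ln(Q_c/K_c) = (8.314 J mol⁻¹ K⁻¹)(310 K) × ln(40.0/91)
   = (2.577 kJ/mol)(-0.8220) = -2.12 kJ/mol
ΔG < 0, so the forward reaction is spontaneous (proceeds forward).

ΔG = -2.12 kJ/mol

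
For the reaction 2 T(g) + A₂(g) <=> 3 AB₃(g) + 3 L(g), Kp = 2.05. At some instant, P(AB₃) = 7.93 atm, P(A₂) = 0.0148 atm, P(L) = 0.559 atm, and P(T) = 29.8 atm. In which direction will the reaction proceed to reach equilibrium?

Qp = P(AB₃)³·P(L)³ / (P(T)²·P(A₂)) = (7.93)³·(0.559)³ / ((29.8)²·(0.0148)) = 6.63
Qp = 6.63 > Kp = 2.05, so the reverse reaction proceeds.

reverse (toward reactants)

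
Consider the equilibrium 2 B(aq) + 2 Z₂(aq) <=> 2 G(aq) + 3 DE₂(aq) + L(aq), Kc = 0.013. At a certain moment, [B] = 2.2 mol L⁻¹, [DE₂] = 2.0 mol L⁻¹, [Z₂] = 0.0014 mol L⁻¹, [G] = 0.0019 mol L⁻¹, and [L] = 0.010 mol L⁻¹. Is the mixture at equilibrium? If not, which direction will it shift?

no; Q > K, reaction proceeds in reverse

Qc = [G]²·[DE₂]³·[L] / ([B]²·[Z₂]²) = (0.0019)²·(2.0)³·(0.010) / ((2.2)²·(0.0014)²) = 0.030
Qc = 0.030 > Kc = 0.013: net reverse reaction.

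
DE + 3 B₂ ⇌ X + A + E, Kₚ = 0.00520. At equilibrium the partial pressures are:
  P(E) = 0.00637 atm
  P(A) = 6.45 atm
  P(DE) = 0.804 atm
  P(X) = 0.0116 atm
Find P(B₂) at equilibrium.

At equilibrium, Kₚ = P(X)·P(A)·P(E) / (P(DE)·P(B₂)³) = 0.00520.
(0.0116)·(6.45)·(0.00637) / ((0.804)·(P(B₂))³) = 0.00520
P(B₂)³ = 0.114 ⇒ P(B₂) = 0.485 atm

P(B₂) = 0.485 atm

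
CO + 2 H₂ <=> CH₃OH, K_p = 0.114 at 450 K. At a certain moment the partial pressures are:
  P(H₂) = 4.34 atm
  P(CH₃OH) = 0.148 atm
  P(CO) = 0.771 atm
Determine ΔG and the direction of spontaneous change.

ΔG = -9.03 kJ/mol; the forward reaction is spontaneous

Q_p = P(CH₃OH) / (P(CO)·P(H₂)²) = (0.148) / ((0.771)·(4.34)²) = 0.0102
ΔG = RT ln(Q_p/K_p) = (8.314 J mol⁻¹ K⁻¹)(450 K) × ln(0.0102/0.114)
   = (3.741 kJ/mol)(-2.414) = -9.03 kJ/mol
ΔG < 0, so the forward reaction is spontaneous (proceeds forward).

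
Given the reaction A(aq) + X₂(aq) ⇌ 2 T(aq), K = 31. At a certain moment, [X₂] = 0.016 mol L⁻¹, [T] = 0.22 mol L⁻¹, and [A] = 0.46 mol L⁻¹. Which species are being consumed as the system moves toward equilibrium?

A, X₂ (reactants)

Q = [T]² / ([A]·[X₂]) = (0.22)² / ((0.46)·(0.016)) = 6.6
Q = 6.6 < K = 31: net forward reaction.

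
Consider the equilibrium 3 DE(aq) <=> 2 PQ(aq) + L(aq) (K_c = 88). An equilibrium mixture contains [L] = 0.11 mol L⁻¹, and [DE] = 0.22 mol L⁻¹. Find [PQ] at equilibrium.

At equilibrium, K_c = [PQ]²·[L] / [DE]³ = 88.
([PQ])²·(0.11) / (0.22)³ = 88
[PQ]² = 8.52 ⇒ [PQ] = 2.9 mol L⁻¹

[PQ] = 2.9 mol L⁻¹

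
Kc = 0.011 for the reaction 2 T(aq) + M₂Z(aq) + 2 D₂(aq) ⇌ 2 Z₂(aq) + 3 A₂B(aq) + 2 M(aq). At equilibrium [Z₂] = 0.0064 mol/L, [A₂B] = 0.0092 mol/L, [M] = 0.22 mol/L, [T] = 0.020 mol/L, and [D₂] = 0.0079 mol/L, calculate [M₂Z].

[M₂Z] = 0.0056 mol/L

At equilibrium, Kc = [Z₂]²·[A₂B]³·[M]² / ([T]²·[M₂Z]·[D₂]²) = 0.011.
(0.0064)²·(0.0092)³·(0.22)² / ((0.020)²·([M₂Z])·(0.0079)²) = 0.011
[M₂Z] = 0.00562 = 0.0056 mol/L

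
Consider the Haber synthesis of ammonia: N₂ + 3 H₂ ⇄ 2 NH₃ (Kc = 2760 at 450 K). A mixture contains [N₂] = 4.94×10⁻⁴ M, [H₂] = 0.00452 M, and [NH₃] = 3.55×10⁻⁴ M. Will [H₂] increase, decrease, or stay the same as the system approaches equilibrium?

stay the same

Qc = [NH₃]² / ([N₂]·[H₂]³) = (3.55×10⁻⁴)² / ((4.94×10⁻⁴)·(0.00452)³) = 2760
Qc = 2760 = Kc; the system is at equilibrium.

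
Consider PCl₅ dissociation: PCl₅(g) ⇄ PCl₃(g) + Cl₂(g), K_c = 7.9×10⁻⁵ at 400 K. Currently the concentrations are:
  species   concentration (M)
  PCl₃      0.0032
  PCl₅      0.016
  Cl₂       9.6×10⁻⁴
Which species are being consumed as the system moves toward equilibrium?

Q_c = [PCl₃]·[Cl₂] / [PCl₅] = (0.0032)·(9.6×10⁻⁴) / (0.016) = 1.9×10⁻⁴
Q_c = 1.9×10⁻⁴ > K_c = 7.9×10⁻⁵: net reverse reaction.

PCl₃, Cl₂ (products)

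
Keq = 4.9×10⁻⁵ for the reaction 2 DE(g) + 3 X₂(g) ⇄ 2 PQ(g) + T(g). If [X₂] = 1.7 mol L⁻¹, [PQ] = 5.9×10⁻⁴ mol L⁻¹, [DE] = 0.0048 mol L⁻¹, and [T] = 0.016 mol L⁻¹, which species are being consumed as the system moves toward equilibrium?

none (at equilibrium)

Q = [PQ]²·[T] / ([DE]²·[X₂]³) = (5.9×10⁻⁴)²·(0.016) / ((0.0048)²·(1.7)³) = 4.9×10⁻⁵
Q = 4.9×10⁻⁵ = Keq; the system is at equilibrium.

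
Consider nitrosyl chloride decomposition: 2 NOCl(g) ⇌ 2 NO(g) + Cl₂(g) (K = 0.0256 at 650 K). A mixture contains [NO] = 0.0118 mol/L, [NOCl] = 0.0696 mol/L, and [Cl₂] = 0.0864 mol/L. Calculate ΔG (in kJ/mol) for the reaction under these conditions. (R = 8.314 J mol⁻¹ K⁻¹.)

Q = [NO]²·[Cl₂] / [NOCl]² = (0.0118)²·(0.0864) / (0.0696)² = 0.00248
ΔG = RT ln(Q/K) = (8.314 J mol⁻¹ K⁻¹)(650 K) × ln(0.00248/0.0256)
   = (5.404 kJ/mol)(-2.334) = -12.6 kJ/mol
ΔG < 0, so the forward reaction is spontaneous (proceeds forward).

ΔG = -12.6 kJ/mol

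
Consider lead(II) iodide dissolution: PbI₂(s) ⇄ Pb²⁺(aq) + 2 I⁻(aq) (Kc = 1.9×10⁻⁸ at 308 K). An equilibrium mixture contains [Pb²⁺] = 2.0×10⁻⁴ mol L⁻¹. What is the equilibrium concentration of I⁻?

[I⁻] = 0.0097 mol L⁻¹

(PbI₂ is a pure solid — omitted from Kc.)
At equilibrium, Kc = [Pb²⁺]·[I⁻]² = 1.9×10⁻⁸.
(2.0×10⁻⁴)·([I⁻])² = 1.9×10⁻⁸
[I⁻]² = 9.50×10⁻⁵ ⇒ [I⁻] = 0.0097 mol L⁻¹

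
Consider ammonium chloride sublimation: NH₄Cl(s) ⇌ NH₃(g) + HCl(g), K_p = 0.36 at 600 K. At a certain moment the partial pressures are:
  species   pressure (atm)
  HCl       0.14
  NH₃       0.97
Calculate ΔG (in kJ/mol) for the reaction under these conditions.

ΔG = -4.86 kJ/mol

(NH₄Cl is a pure solid — omitted from Q_p.)
Q_p = P(NH₃)·P(HCl) = (0.97)·(0.14) = 0.136
ΔG = RT ln(Q_p/K_p) = (8.314 J mol⁻¹ K⁻¹)(600 K) × ln(0.136/0.36)
   = (4.988 kJ/mol)(-0.9734) = -4.86 kJ/mol
ΔG < 0, so the forward reaction is spontaneous (proceeds forward).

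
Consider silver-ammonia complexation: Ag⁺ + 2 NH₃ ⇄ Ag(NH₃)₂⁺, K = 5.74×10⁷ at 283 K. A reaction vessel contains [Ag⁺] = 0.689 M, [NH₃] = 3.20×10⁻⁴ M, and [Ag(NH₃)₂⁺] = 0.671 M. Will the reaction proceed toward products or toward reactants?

in the forward direction

Q = [Ag(NH₃)₂⁺] / ([Ag⁺]·[NH₃]²) = (0.671) / ((0.689)·(3.20×10⁻⁴)²) = 9.51×10⁶
Q = 9.51×10⁶ < K = 5.74×10⁷, so the forward reaction proceeds.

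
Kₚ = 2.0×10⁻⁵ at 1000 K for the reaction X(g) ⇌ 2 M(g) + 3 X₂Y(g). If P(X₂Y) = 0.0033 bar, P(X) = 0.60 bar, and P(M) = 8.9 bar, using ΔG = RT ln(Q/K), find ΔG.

ΔG = -12.0 kJ/mol

Qₚ = P(M)²·P(X₂Y)³ / P(X) = (8.9)²·(0.0033)³ / (0.60) = 4.74×10⁻⁶
ΔG = RT ln(Qₚ/Kₚ) = (8.314 J mol⁻¹ K⁻¹)(1000 K) × ln(4.74×10⁻⁶/2.0×10⁻⁵)
   = (8.314 kJ/mol)(-1.440) = -12.0 kJ/mol
ΔG < 0, so the forward reaction is spontaneous (proceeds forward).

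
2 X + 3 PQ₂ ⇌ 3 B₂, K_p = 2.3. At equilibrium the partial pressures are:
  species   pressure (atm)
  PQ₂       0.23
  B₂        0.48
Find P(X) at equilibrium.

P(X) = 2.0 atm

At equilibrium, K_p = P(B₂)³ / (P(X)²·P(PQ₂)³) = 2.3.
(0.48)³ / ((P(X))²·(0.23)³) = 2.3
P(X)² = 3.95 ⇒ P(X) = 2.0 atm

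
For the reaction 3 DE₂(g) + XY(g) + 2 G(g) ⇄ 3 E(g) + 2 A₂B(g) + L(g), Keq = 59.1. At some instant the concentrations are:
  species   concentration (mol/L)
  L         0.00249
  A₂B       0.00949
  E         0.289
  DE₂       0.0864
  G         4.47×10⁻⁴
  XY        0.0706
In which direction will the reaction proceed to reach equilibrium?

to the left

Q = [E]³·[A₂B]²·[L] / ([DE₂]³·[XY]·[G]²) = (0.289)³·(0.00949)²·(0.00249) / ((0.0864)³·(0.0706)·(4.47×10⁻⁴)²) = 595
Q = 595 > Keq = 59.1, so the reverse reaction proceeds.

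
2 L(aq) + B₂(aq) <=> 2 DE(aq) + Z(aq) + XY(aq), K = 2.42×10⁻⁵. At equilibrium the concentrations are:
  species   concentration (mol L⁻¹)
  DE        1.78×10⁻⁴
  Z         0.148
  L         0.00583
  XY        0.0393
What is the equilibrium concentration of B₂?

At equilibrium, K = [DE]²·[Z]·[XY] / ([L]²·[B₂]) = 2.42×10⁻⁵.
(1.78×10⁻⁴)²·(0.148)·(0.0393) / ((0.00583)²·([B₂])) = 2.42×10⁻⁵
[B₂] = 0.224 mol L⁻¹

[B₂] = 0.224 mol L⁻¹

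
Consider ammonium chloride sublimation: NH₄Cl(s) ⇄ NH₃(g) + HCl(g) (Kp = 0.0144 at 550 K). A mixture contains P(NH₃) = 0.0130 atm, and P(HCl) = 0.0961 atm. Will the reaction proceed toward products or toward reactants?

in the forward direction

(NH₄Cl is a pure solid — omitted from Qp.)
Qp = P(NH₃)·P(HCl) = (0.0130)·(0.0961) = 0.00125
Qp = 0.00125 < Kp = 0.0144, so the forward reaction proceeds.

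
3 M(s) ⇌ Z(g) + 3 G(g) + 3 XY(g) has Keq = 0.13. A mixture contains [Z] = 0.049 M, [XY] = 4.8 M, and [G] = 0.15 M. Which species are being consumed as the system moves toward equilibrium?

(M is a pure solid — omitted from Q.)
Q = [Z]·[G]³·[XY]³ = (0.049)·(0.15)³·(4.8)³ = 0.018
Q = 0.018 < Keq = 0.13: net forward reaction.

M (reactants)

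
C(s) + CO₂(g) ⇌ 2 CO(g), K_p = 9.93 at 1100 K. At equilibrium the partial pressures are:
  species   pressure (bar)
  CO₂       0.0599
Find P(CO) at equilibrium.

(C is a pure solid — omitted from K_p.)
At equilibrium, K_p = P(CO)² / P(CO₂) = 9.93.
(P(CO))² / (0.0599) = 9.93
P(CO)² = 0.595 ⇒ P(CO) = 0.771 bar

P(CO) = 0.771 bar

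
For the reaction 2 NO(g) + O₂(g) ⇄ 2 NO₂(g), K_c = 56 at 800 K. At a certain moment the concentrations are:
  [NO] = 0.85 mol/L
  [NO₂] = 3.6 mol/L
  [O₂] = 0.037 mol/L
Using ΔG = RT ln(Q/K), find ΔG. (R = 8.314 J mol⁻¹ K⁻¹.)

ΔG = 14.4 kJ/mol

Q_c = [NO₂]² / ([NO]²·[O₂]) = (3.6)² / ((0.85)²·(0.037)) = 485
ΔG = RT ln(Q_c/K_c) = (8.314 J mol⁻¹ K⁻¹)(800 K) × ln(485/56)
   = (6.651 kJ/mol)(2.159) = 14.4 kJ/mol
ΔG > 0, so the forward reaction is non-spontaneous (proceeds in reverse).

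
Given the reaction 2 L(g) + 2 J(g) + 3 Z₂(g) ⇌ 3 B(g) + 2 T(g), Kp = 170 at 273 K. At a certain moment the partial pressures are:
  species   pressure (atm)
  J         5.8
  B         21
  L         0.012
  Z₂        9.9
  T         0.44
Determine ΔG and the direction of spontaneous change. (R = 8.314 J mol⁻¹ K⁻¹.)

ΔG = 1.83 kJ/mol; the forward reaction is non-spontaneous

Qp = P(B)³·P(T)² / (P(L)²·P(J)²·P(Z₂)³) = (21)³·(0.44)² / ((0.012)²·(5.8)²·(9.9)³) = 381
ΔG = RT ln(Qp/Kp) = (8.314 J mol⁻¹ K⁻¹)(273 K) × ln(381/170)
   = (2.270 kJ/mol)(0.8070) = 1.83 kJ/mol
ΔG > 0, so the forward reaction is non-spontaneous (proceeds in reverse).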